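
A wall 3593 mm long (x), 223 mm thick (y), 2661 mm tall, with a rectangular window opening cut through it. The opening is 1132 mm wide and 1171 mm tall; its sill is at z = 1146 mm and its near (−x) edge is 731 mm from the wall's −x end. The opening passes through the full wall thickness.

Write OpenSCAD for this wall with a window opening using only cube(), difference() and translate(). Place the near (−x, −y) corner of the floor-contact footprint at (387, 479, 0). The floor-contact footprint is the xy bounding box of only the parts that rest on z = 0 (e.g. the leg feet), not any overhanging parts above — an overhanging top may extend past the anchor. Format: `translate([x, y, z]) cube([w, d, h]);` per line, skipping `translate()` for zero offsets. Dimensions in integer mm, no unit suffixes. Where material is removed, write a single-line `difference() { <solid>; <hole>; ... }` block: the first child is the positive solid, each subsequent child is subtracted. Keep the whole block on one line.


difference() { translate([387, 479, 0]) cube([3593, 223, 2661]); translate([1118, 479, 1146]) cube([1132, 223, 1171]); }


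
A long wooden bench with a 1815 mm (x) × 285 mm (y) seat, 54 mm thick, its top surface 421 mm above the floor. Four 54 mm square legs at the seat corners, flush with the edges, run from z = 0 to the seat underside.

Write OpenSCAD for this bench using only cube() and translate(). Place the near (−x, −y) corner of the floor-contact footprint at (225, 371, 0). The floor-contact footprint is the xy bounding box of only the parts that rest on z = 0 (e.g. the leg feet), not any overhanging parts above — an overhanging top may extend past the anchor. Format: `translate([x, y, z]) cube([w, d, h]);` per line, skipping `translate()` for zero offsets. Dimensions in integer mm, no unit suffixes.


translate([225, 371, 367]) cube([1815, 285, 54]);
translate([225, 371, 0]) cube([54, 54, 367]);
translate([225, 602, 0]) cube([54, 54, 367]);
translate([1986, 371, 0]) cube([54, 54, 367]);
translate([1986, 602, 0]) cube([54, 54, 367]);


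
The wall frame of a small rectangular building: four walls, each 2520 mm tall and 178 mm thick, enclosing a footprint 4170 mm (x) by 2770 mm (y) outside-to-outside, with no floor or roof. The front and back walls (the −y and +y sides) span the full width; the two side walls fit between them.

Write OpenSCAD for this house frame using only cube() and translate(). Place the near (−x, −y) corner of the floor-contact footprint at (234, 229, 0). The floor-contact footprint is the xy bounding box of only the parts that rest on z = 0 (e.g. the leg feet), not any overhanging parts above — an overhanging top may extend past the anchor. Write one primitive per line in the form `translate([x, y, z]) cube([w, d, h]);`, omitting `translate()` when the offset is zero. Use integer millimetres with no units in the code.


translate([234, 229, 0]) cube([4170, 178, 2520]);
translate([234, 2821, 0]) cube([4170, 178, 2520]);
translate([234, 407, 0]) cube([178, 2414, 2520]);
translate([4226, 407, 0]) cube([178, 2414, 2520]);


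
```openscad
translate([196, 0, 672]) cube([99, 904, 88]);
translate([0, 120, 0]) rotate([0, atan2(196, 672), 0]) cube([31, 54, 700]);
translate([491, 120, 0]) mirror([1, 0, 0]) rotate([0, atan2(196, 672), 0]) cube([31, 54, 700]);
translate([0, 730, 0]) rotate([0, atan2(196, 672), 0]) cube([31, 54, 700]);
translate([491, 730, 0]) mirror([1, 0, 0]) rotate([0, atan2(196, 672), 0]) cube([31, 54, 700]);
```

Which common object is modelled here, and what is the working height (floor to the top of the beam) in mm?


A sawhorse. The overall height is 760 mm.

A beam across two mirrored pairs of raked legs — a sawhorse. The beam's underside is at z = 672 (matching the legs' vertical rise in atan2(196, 672)) and the beam is 88 mm tall, so its top is at 672 + 88 = 760 mm. The raked legs top out at the beam's underside, so that is the highest point.


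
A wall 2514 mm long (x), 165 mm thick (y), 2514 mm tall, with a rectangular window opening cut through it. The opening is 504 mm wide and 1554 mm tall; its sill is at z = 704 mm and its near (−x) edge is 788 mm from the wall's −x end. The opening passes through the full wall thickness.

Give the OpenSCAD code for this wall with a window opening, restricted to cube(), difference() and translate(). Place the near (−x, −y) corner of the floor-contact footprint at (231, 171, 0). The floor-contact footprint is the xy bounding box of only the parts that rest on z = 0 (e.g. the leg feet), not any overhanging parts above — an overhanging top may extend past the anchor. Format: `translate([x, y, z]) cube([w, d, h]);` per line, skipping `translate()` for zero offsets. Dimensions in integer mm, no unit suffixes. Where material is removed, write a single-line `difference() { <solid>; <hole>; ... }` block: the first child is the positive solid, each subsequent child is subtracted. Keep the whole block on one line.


difference() { translate([231, 171, 0]) cube([2514, 165, 2514]); translate([1019, 171, 704]) cube([504, 165, 1554]); }


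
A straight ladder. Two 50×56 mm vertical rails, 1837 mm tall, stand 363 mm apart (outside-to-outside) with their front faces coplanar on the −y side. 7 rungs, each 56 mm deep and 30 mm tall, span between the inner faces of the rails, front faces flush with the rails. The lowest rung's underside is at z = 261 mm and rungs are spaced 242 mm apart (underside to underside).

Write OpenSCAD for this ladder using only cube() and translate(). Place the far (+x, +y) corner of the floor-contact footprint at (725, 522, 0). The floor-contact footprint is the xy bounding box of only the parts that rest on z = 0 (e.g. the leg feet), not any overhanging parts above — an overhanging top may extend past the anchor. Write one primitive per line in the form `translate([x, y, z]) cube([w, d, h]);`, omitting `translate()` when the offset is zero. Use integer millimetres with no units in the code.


// rung span = 363 - 2*50 = 263
// rung[k] z = 261 + k*242
translate([362, 466, 0]) cube([50, 56, 1837]);
translate([675, 466, 0]) cube([50, 56, 1837]);
translate([412, 466, 261]) cube([263, 56, 30]);
translate([412, 466, 503]) cube([263, 56, 30]);
translate([412, 466, 745]) cube([263, 56, 30]);
translate([412, 466, 987]) cube([263, 56, 30]);
translate([412, 466, 1229]) cube([263, 56, 30]);
translate([412, 466, 1471]) cube([263, 56, 30]);
translate([412, 466, 1713]) cube([263, 56, 30]);


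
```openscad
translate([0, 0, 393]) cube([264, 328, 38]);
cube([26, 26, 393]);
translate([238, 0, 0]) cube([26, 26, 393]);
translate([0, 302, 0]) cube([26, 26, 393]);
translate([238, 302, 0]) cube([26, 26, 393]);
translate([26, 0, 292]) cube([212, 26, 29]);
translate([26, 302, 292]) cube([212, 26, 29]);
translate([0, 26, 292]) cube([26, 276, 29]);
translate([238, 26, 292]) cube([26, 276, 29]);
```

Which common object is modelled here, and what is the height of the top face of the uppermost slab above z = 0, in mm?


A stool. The seat height is 431 mm.

A 264×328×38 slab at z = 393 on four corner posts — a stool. The seat top is 393 + 38 = 431 mm.


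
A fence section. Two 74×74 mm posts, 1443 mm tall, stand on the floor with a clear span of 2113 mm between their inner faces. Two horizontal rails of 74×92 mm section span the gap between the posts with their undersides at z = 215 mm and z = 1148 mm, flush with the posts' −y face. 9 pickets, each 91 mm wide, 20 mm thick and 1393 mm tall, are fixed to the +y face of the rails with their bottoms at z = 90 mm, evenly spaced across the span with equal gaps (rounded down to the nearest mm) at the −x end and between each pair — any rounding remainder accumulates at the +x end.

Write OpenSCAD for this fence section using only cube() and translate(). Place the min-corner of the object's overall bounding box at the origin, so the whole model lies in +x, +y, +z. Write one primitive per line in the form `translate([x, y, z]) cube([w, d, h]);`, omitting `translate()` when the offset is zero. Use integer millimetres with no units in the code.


cube([74, 74, 1443]);
translate([2187, 0, 0]) cube([74, 74, 1443]);
translate([74, 0, 215]) cube([2113, 74, 92]);
translate([74, 0, 1148]) cube([2113, 74, 92]);
translate([203, 74, 90]) cube([91, 20, 1393]);
translate([423, 74, 90]) cube([91, 20, 1393]);
translate([643, 74, 90]) cube([91, 20, 1393]);
translate([863, 74, 90]) cube([91, 20, 1393]);
translate([1083, 74, 90]) cube([91, 20, 1393]);
translate([1303, 74, 90]) cube([91, 20, 1393]);
translate([1523, 74, 90]) cube([91, 20, 1393]);
translate([1743, 74, 90]) cube([91, 20, 1393]);
translate([1963, 74, 90]) cube([91, 20, 1393]);


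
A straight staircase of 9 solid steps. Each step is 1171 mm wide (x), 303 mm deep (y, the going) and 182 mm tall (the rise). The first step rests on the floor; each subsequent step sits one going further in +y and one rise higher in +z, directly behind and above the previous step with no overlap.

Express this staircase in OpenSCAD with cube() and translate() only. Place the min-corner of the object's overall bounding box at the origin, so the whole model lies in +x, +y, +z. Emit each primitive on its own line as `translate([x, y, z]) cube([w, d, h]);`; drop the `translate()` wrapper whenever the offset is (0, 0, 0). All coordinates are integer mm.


cube([1171, 303, 182]);
translate([0, 303, 182]) cube([1171, 303, 182]);
translate([0, 606, 364]) cube([1171, 303, 182]);
translate([0, 909, 546]) cube([1171, 303, 182]);
translate([0, 1212, 728]) cube([1171, 303, 182]);
translate([0, 1515, 910]) cube([1171, 303, 182]);
translate([0, 1818, 1092]) cube([1171, 303, 182]);
translate([0, 2121, 1274]) cube([1171, 303, 182]);
translate([0, 2424, 1456]) cube([1171, 303, 182]);


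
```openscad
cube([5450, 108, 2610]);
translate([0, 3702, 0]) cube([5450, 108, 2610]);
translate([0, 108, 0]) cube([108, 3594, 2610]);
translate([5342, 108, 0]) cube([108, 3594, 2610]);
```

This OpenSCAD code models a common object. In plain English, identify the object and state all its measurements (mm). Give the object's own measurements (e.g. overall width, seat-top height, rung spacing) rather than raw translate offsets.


The wall frame of a small rectangular building: four walls, each 2610 mm tall and 108 mm thick, enclosing a footprint 5450 mm (x) by 3810 mm (y) outside-to-outside, with no floor or roof. The front and back walls (the −y and +y sides) span the full width; the two side walls fit between them.


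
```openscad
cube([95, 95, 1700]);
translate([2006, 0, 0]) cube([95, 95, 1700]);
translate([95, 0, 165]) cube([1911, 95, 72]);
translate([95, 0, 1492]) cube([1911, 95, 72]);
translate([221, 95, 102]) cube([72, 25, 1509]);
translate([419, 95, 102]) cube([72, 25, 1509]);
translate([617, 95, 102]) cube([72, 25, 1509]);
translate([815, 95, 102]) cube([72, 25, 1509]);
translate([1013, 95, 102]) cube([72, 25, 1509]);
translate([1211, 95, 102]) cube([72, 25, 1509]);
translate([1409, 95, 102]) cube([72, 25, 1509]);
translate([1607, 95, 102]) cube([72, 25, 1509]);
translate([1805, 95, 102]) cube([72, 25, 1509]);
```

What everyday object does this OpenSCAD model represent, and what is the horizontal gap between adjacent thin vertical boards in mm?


A fence section. The picket gap is 126 mm.

Two posts, two rails, 9 pickets — a fence section. Span 1911 mm holds 9 pickets of 72 mm with 10 equal gaps: ⌊(1911 − 9·72) / 10⌋ = 126 mm.


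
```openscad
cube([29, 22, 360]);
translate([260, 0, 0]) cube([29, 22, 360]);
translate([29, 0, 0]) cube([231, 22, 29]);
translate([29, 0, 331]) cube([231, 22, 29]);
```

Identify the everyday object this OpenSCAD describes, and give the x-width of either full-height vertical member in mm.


A picture frame. The border width is 29 mm.

Four thin pieces enclosing a rectangular opening — a picture frame. The two full-height stiles are 360 mm tall; the top rail sits at z = 331 and is 29 mm tall, so the border above the opening is 360 − 331 = 29 mm, matching the stile x-width.


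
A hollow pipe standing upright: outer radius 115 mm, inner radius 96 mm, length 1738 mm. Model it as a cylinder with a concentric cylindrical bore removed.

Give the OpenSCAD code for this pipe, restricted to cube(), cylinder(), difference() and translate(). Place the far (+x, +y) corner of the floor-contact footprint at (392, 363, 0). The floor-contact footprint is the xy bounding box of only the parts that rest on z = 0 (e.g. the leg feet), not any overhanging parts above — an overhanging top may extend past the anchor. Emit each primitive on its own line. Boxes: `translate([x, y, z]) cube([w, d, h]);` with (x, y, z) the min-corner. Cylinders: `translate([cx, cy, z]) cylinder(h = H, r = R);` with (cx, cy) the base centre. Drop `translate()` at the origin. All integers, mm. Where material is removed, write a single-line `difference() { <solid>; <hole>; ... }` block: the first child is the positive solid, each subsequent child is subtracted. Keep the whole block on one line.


difference() { translate([277, 248, 0]) cylinder(h = 1738, r = 115); translate([277, 248, 0]) cylinder(h = 1738, r = 96); }


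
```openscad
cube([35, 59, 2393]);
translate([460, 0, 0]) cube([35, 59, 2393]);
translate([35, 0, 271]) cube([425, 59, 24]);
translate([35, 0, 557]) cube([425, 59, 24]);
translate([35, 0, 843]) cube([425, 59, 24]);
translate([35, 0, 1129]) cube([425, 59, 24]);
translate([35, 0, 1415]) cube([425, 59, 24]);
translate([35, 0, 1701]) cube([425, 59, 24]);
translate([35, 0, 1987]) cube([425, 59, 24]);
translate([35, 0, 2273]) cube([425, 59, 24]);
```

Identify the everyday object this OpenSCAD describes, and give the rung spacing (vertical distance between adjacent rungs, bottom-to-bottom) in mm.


A ladder. The rung spacing is 286 mm.

Two tall 35×59 posts with 8 short bars between them — a ladder. Adjacent rungs sit at z = 271 and z = 557, so the spacing is 557 − 271 = 286 mm.


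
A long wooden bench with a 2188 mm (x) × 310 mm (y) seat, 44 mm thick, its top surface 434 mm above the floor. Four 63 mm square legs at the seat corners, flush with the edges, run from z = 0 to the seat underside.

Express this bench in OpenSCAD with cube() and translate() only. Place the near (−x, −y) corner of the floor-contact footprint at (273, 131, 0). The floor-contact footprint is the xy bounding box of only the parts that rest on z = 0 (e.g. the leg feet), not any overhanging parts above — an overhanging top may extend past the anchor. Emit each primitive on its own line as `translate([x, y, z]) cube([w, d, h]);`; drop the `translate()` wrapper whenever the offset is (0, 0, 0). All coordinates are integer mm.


translate([273, 131, 390]) cube([2188, 310, 44]);
translate([273, 131, 0]) cube([63, 63, 390]);
translate([273, 378, 0]) cube([63, 63, 390]);
translate([2398, 131, 0]) cube([63, 63, 390]);
translate([2398, 378, 0]) cube([63, 63, 390]);


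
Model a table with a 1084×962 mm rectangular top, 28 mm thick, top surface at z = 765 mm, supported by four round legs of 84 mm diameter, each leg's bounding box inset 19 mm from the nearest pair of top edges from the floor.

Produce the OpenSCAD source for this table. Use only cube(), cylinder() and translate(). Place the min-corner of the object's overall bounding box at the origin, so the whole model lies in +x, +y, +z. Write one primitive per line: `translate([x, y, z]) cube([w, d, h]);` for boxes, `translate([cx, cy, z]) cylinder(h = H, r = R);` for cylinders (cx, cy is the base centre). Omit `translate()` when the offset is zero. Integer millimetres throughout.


// leg_h = 765 - 28 = 737
translate([0, 0, 737]) cube([1084, 962, 28]);
translate([61, 61, 0]) cylinder(h = 737, r = 42);
translate([1023, 61, 0]) cylinder(h = 737, r = 42);
translate([61, 901, 0]) cylinder(h = 737, r = 42);
translate([1023, 901, 0]) cylinder(h = 737, r = 42);


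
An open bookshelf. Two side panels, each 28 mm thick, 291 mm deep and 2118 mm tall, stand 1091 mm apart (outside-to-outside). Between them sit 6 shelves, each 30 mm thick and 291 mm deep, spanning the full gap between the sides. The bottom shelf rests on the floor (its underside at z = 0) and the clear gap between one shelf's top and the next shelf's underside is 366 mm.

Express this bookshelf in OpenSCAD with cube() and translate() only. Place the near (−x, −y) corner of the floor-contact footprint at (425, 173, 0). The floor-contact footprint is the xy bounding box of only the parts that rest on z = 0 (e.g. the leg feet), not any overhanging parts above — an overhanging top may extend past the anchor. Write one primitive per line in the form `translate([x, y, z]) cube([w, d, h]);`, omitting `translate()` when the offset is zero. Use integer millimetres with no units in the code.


translate([425, 173, 0]) cube([28, 291, 2118]);
translate([1488, 173, 0]) cube([28, 291, 2118]);
translate([453, 173, 0]) cube([1035, 291, 30]);
translate([453, 173, 396]) cube([1035, 291, 30]);
translate([453, 173, 792]) cube([1035, 291, 30]);
translate([453, 173, 1188]) cube([1035, 291, 30]);
translate([453, 173, 1584]) cube([1035, 291, 30]);
translate([453, 173, 1980]) cube([1035, 291, 30]);


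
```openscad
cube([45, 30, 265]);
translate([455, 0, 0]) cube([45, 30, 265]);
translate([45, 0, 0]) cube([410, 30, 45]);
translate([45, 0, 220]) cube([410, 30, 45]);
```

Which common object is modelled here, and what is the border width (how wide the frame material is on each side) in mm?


A picture frame. The border width is 45 mm.

Four thin pieces enclosing a rectangular opening — a picture frame. The two full-height stiles are 265 mm tall; the top rail sits at z = 220 and is 45 mm tall, so the border above the opening is 265 − 220 = 45 mm, matching the stile x-width.


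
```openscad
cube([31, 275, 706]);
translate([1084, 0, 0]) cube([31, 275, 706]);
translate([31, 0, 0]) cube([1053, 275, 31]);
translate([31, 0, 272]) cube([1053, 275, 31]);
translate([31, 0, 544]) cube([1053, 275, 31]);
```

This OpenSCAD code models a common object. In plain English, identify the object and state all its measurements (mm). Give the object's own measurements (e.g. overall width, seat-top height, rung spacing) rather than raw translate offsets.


An open bookshelf. Two side panels, each 31 mm thick, 275 mm deep and 706 mm tall, stand 1115 mm apart (outside-to-outside). Between them sit 3 shelves, each 31 mm thick and 275 mm deep, spanning the full gap between the sides. The bottom shelf rests on the floor (its underside at z = 0) and the clear gap between one shelf's top and the next shelf's underside is 241 mm.


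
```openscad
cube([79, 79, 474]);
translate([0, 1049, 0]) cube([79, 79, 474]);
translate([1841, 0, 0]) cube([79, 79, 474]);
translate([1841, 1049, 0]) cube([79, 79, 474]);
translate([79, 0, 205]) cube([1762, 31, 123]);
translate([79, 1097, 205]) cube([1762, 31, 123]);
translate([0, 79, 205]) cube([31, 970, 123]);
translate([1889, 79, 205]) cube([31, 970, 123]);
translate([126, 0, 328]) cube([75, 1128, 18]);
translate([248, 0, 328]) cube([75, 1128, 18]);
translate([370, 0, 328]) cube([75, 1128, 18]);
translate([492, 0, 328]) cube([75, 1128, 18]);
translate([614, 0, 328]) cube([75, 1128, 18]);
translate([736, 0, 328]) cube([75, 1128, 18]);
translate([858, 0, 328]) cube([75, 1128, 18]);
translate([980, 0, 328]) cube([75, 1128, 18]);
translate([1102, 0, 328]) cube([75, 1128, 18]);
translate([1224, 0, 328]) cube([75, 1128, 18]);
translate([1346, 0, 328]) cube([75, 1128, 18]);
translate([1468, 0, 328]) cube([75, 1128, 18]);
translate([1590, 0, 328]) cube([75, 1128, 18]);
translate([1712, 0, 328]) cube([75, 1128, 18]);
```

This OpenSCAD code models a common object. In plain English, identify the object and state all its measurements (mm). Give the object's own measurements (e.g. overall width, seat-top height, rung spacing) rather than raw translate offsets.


A bed frame 1920 mm long (x) by 1128 mm wide (y). Four 79×79 mm corner posts, 474 mm tall, at the corners of the footprint. Four rails of 31 mm thickness and 123 mm height run between adjacent posts with their undersides at z = 205 mm, their outer faces flush with the outside of the frame (the two x-running rails run between the posts' inner faces; the two y-running rails run between the posts' inner faces). 14 slats, each 75 mm wide (x) and 18 mm thick, lie across the top of the two x-running rails, running the full 1128 mm width of the frame in y; along x they sit between the end posts with a 47 mm gap after the −x posts and between neighbouring slats, leaving 54 mm before the +x posts.


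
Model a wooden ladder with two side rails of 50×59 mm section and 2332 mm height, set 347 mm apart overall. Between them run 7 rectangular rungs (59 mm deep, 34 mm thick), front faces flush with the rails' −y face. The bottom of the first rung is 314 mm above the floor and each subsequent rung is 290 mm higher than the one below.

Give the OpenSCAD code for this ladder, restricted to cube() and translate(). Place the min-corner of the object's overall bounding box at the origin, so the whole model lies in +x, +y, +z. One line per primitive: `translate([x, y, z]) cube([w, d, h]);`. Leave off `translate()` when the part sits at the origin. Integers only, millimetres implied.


cube([50, 59, 2332]);
translate([297, 0, 0]) cube([50, 59, 2332]);
translate([50, 0, 314]) cube([247, 59, 34]);
translate([50, 0, 604]) cube([247, 59, 34]);
translate([50, 0, 894]) cube([247, 59, 34]);
translate([50, 0, 1184]) cube([247, 59, 34]);
translate([50, 0, 1474]) cube([247, 59, 34]);
translate([50, 0, 1764]) cube([247, 59, 34]);
translate([50, 0, 2054]) cube([247, 59, 34]);


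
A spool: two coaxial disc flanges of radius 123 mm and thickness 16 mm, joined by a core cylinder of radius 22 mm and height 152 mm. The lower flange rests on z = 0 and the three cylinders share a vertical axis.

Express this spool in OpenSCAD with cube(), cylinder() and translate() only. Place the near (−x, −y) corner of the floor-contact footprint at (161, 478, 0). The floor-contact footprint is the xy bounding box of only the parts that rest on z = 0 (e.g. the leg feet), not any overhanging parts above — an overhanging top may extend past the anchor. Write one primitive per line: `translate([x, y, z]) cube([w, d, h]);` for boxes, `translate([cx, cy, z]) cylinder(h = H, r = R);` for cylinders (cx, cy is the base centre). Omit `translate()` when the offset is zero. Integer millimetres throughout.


translate([284, 601, 0]) cylinder(h = 16, r = 123);
translate([284, 601, 16]) cylinder(h = 152, r = 22);
translate([284, 601, 168]) cylinder(h = 16, r = 123);


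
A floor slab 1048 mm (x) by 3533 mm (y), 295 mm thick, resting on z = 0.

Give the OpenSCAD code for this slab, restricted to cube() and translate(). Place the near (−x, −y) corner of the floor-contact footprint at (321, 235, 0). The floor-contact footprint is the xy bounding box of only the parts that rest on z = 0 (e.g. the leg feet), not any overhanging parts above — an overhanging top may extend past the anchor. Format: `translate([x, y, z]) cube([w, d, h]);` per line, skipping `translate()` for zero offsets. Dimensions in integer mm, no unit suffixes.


translate([321, 235, 0]) cube([1048, 3533, 295]);


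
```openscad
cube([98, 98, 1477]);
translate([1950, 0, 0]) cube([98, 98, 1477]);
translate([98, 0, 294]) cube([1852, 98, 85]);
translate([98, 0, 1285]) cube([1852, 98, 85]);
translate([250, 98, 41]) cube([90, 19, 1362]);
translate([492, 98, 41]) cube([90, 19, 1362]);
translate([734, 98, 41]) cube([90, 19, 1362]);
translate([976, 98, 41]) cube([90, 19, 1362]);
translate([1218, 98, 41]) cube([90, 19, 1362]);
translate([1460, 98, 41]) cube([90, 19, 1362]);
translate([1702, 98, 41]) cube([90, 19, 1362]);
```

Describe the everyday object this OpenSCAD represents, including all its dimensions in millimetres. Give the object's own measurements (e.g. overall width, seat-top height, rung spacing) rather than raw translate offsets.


A fence section. Two 98×98 mm posts, 1477 mm tall, stand on the floor with a clear span of 1852 mm between their inner faces. Two horizontal rails of 98×85 mm section span the gap between the posts with their undersides at z = 294 mm and z = 1285 mm, flush with the posts' −y face. 7 pickets, each 90 mm wide, 19 mm thick and 1362 mm tall, are fixed to the +y face of the rails with their bottoms at z = 41 mm, spaced across the span with a 152 mm gap after the −x post and between neighbouring pickets, with 158 mm left before the +x post.


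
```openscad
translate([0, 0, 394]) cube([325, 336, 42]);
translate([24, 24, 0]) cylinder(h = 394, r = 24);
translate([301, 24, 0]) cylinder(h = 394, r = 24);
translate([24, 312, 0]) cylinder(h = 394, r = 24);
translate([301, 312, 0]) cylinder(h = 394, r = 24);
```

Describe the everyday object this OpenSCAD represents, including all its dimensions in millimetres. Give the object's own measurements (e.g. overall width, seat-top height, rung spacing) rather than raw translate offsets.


A simple wooden stool: a rectangular seat 325 mm (x) by 336 mm (y), 42 mm thick, top face at z = 436 mm, on four round legs, each 48 mm in diameter. The legs rest on z = 0, each leg's axis is inset half a diameter from the nearest pair of seat edges (so the leg's bounding box is flush with the corner).


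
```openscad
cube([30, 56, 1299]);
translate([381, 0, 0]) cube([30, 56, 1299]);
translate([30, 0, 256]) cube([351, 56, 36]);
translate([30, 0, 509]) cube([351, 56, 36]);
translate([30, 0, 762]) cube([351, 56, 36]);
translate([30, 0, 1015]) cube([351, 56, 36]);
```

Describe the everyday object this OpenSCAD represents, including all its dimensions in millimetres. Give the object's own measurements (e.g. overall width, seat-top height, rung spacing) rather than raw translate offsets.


A straight ladder. Two 30×56 mm vertical rails, 1299 mm tall, stand 411 mm apart (outside-to-outside) with their front faces coplanar on the −y side. 4 rungs, each 56 mm deep and 36 mm tall, span between the inner faces of the rails, front faces flush with the rails. The lowest rung's underside is at z = 256 mm and rungs are spaced 253 mm apart (underside to underside).


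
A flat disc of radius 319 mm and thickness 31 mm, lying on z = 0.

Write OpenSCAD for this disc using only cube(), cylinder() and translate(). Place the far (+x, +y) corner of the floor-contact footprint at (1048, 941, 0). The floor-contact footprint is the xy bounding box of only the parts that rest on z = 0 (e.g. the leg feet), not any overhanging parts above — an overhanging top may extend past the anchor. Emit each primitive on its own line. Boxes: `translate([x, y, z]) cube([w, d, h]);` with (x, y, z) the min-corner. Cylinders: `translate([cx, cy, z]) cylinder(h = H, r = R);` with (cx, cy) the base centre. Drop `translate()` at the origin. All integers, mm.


translate([729, 622, 0]) cylinder(h = 31, r = 319);


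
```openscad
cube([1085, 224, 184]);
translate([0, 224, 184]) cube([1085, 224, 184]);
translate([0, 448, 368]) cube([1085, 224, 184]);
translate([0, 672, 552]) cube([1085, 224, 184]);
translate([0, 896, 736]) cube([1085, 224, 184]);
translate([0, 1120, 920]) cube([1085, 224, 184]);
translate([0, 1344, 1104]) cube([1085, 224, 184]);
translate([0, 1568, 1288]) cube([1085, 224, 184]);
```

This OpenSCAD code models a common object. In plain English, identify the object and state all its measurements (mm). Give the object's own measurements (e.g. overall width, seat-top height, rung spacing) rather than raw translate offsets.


A straight staircase of 8 solid steps. Each step is 1085 mm wide (x), 224 mm deep (y, the going) and 184 mm tall (the rise). The first step rests on the floor; each subsequent step sits one going further in +y and one rise higher in +z, directly behind and above the previous step with no overlap.


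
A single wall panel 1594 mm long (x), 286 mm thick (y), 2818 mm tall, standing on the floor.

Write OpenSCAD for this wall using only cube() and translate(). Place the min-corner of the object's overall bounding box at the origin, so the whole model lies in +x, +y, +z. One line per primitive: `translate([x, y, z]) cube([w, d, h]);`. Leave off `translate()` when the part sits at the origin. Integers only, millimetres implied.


cube([1594, 286, 2818]);


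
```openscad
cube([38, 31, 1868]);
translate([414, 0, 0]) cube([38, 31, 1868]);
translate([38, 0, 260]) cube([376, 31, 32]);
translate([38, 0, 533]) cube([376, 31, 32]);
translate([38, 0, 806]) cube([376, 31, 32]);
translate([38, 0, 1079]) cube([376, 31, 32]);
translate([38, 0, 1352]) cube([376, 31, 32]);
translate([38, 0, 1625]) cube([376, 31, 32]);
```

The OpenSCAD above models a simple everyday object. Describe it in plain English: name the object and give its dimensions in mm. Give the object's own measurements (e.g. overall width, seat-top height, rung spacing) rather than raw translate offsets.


A straight ladder. Two 38×31 mm vertical rails, 1868 mm tall, stand 452 mm apart (outside-to-outside) with their front faces coplanar on the −y side. 6 rungs, each 31 mm deep and 32 mm tall, span between the inner faces of the rails, front faces flush with the rails. The lowest rung's underside is at z = 260 mm and rungs are spaced 273 mm apart (underside to underside).


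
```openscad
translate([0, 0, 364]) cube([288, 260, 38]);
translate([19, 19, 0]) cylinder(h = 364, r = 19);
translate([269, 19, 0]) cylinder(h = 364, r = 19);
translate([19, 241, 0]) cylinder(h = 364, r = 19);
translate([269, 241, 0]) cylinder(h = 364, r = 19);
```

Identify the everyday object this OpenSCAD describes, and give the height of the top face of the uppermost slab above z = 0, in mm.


A stool. The seat height is 402 mm.

A 288×260×38 slab at z = 364 on four corner cylinders — a stool. The seat top is 364 + 38 = 402 mm.


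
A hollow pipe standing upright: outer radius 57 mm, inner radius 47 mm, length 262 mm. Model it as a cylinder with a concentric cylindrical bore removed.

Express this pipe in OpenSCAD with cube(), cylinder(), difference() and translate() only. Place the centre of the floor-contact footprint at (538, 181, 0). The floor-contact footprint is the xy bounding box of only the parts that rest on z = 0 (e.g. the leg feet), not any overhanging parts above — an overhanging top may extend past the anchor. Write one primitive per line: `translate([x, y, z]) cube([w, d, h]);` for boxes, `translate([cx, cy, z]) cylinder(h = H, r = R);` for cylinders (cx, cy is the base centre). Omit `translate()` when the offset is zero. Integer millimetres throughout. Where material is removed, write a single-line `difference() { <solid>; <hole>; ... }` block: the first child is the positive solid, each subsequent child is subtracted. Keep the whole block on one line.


difference() { translate([538, 181, 0]) cylinder(h = 262, r = 57); translate([538, 181, 0]) cylinder(h = 262, r = 47); }


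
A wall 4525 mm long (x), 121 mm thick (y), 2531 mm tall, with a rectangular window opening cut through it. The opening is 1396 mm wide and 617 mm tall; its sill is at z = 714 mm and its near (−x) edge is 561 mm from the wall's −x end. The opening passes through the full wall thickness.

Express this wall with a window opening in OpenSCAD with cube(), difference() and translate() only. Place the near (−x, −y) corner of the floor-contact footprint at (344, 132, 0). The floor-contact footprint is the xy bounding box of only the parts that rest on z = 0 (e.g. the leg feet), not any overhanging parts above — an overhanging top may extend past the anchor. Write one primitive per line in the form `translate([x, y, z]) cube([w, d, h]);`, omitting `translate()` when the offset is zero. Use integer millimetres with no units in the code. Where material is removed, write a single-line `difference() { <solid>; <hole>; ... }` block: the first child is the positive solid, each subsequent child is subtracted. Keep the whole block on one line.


difference() { translate([344, 132, 0]) cube([4525, 121, 2531]); translate([905, 132, 714]) cube([1396, 121, 617]); }


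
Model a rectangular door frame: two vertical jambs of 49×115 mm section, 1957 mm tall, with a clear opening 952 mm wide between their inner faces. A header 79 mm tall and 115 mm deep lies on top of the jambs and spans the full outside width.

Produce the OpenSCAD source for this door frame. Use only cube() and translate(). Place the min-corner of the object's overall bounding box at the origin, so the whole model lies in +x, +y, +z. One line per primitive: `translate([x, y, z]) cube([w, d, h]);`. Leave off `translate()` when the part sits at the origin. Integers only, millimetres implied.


cube([49, 115, 1957]);
translate([1001, 0, 0]) cube([49, 115, 1957]);
translate([0, 0, 1957]) cube([1050, 115, 79]);


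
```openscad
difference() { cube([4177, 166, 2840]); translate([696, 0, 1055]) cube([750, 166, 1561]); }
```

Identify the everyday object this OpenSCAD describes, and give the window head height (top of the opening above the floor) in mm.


A wall with a window opening. The window head height is 2616 mm.

A wall with a rectangular opening subtracted — a window. Sill at z = 1055, opening 1561 mm tall, so the head is at 1055 + 1561 = 2616 mm.


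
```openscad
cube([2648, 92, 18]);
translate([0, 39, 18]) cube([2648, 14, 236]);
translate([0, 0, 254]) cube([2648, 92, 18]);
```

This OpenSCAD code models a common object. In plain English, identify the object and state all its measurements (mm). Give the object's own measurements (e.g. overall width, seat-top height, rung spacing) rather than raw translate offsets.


An I-beam lying along x, 2648 mm long. Overall section height 272 mm. Two flanges 92 mm wide (y) and 18 mm thick, one on the floor and one at the top; a web 14 mm thick runs between them, centred on the flange width.


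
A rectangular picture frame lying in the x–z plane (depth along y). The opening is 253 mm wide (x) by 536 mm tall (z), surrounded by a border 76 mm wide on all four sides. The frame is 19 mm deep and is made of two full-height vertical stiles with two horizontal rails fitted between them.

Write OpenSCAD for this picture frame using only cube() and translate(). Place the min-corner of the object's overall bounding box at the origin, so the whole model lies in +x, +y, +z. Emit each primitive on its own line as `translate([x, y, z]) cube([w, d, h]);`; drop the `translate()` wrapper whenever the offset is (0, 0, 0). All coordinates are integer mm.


cube([76, 19, 688]);
translate([329, 0, 0]) cube([76, 19, 688]);
translate([76, 0, 0]) cube([253, 19, 76]);
translate([76, 0, 612]) cube([253, 19, 76]);


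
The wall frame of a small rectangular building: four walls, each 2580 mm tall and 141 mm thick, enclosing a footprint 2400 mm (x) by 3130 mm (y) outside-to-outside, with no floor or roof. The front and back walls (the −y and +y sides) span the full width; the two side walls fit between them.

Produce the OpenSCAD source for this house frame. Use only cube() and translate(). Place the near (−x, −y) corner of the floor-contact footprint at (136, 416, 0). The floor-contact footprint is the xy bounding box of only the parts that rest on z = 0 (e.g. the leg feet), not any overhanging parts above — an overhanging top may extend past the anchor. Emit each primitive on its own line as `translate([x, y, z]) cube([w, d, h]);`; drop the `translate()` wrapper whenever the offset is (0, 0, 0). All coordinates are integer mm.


translate([136, 416, 0]) cube([2400, 141, 2580]);
translate([136, 3405, 0]) cube([2400, 141, 2580]);
translate([136, 557, 0]) cube([141, 2848, 2580]);
translate([2395, 557, 0]) cube([141, 2848, 2580]);


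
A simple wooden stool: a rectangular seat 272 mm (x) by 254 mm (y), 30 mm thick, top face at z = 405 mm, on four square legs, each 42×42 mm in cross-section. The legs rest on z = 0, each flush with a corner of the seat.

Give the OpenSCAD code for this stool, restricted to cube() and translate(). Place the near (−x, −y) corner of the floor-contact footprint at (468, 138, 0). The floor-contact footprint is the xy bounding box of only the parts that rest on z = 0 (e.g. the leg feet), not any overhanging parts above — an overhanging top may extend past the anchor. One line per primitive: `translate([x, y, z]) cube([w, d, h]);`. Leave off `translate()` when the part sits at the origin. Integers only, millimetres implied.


// leg_h = 405 - 30 = 375
translate([468, 138, 375]) cube([272, 254, 30]);
translate([468, 138, 0]) cube([42, 42, 375]);
translate([698, 138, 0]) cube([42, 42, 375]);
translate([468, 350, 0]) cube([42, 42, 375]);
translate([698, 350, 0]) cube([42, 42, 375]);


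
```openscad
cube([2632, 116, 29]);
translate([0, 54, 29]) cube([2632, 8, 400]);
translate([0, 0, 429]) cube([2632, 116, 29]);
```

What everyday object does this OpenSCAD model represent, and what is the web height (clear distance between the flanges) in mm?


An I-beam. The web height is 400 mm.

Two wide flanges with a thin centred web — an I-beam. Overall 458 mm minus two 29 mm flanges gives a web of 458 − 2·29 = 400 mm.


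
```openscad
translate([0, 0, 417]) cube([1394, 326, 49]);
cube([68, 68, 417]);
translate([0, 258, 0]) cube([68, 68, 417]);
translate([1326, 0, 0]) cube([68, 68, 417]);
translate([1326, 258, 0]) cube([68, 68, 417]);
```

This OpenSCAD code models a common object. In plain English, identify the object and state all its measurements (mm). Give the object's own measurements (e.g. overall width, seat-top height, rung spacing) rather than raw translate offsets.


A long wooden bench with a 1394 mm (x) × 326 mm (y) seat, 49 mm thick, its top surface 466 mm above the floor. Four 68 mm square legs at the seat corners, flush with the edges, run from z = 0 to the seat underside.


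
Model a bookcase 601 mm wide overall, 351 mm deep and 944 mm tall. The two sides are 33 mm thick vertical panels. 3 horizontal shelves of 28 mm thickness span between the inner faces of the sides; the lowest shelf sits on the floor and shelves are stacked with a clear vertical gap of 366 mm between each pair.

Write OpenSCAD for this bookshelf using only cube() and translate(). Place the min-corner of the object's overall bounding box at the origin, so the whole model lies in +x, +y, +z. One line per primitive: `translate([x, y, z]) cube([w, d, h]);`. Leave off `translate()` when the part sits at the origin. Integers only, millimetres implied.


cube([33, 351, 944]);
translate([568, 0, 0]) cube([33, 351, 944]);
translate([33, 0, 0]) cube([535, 351, 28]);
translate([33, 0, 394]) cube([535, 351, 28]);
translate([33, 0, 788]) cube([535, 351, 28]);


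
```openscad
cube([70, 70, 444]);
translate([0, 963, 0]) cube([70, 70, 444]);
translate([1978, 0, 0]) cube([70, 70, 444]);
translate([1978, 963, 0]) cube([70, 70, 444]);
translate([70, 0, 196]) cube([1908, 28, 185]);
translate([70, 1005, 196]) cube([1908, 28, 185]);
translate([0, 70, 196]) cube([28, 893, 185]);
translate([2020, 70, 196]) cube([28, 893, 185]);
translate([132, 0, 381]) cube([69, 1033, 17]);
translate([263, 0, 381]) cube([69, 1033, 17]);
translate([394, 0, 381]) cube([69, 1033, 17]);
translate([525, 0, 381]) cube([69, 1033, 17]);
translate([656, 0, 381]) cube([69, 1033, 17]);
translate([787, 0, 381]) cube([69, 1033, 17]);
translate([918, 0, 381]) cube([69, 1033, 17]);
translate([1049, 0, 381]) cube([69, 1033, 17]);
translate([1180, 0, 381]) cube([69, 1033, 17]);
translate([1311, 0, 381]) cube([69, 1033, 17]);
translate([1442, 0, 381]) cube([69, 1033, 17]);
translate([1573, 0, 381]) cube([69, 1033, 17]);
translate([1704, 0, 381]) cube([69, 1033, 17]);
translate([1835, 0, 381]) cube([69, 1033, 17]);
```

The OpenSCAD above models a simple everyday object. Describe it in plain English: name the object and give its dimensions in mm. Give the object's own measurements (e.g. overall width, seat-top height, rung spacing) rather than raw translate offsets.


A bed frame 2048 mm long (x) by 1033 mm wide (y). Four 70×70 mm corner posts, 444 mm tall, at the corners of the footprint. Four rails of 28 mm thickness and 185 mm height run between adjacent posts with their undersides at z = 196 mm, their outer faces flush with the outside of the frame (the two x-running rails run between the posts' inner faces; the two y-running rails run between the posts' inner faces). 14 slats, each 69 mm wide (x) and 17 mm thick, lie across the top of the two x-running rails, running the full 1033 mm width of the frame in y; along x they sit between the end posts with a 62 mm gap after the −x posts and between neighbouring slats, leaving 74 mm before the +x posts.
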